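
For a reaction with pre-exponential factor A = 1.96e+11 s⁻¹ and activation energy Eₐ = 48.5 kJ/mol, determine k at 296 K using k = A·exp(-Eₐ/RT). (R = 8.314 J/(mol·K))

5.41e+02 s⁻¹

Step 1: Use the Arrhenius equation: k = A × exp(-Eₐ/RT)
Step 2: Convert Eₐ to J/mol: 48.5 kJ/mol = 48500 J/mol
Step 3: Calculate the exponent: -Eₐ/(RT) = -48500/(8.314 × 296) = -19.70788
Step 4: k = 1.96e+11 × exp(-19.70788)
Step 5: k = 1.96e+11 × 2.76043e-09 = 5.4104e+02 s⁻¹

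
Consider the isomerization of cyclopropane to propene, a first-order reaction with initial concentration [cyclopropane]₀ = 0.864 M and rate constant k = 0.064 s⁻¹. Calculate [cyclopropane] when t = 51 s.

0.03304 M

Step 1: For a first-order reaction: [cyclopropane] = [cyclopropane]₀ × e^(-kt)
Step 2: [cyclopropane] = 0.864 × e^(-0.064 × 51)
Step 3: [cyclopropane] = 0.864 × e^(-3.264)
Step 4: [cyclopropane] = 0.864 × 0.0382352 = 0.03304 M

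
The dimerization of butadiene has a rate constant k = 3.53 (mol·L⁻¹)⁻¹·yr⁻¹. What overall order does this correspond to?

second order (2)

Step 1: The units of k for an nth-order reaction are (concentration)^(1-n)·(time)⁻¹.
Step 2: Here k has units (mol·L⁻¹)⁻¹·yr⁻¹, so the concentration exponent is -1.
Step 3: 1 - n = -1 ⇒ n = 2. The reaction is second order.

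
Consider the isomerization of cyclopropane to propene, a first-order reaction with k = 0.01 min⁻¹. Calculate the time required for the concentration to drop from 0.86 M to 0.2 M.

145.9 min

Step 1: For first-order: t = ln([cyclopropane]₀/[cyclopropane])/k
Step 2: t = ln(0.86/0.2)/0.01
Step 3: t = ln(4.3)/0.01
Step 4: t = 1.459/0.01 = 145.9 min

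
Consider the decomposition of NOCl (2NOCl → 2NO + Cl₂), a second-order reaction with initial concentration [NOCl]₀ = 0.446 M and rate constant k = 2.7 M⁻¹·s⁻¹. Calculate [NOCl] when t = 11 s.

0.03131 M

Step 1: For a second-order reaction: 1/[NOCl] = 1/[NOCl]₀ + kt
Step 2: 1/[NOCl] = 1/0.446 + 2.7 × 11
Step 3: 1/[NOCl] = 2.242 + 29.7 = 31.94
Step 4: [NOCl] = 1/31.94 = 0.03131 M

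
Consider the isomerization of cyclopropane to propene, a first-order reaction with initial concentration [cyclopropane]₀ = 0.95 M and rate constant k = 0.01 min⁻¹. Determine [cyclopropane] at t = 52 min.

0.5648 M

Step 1: For a first-order reaction: [cyclopropane] = [cyclopropane]₀ × e^(-kt)
Step 2: [cyclopropane] = 0.95 × e^(-0.01 × 52)
Step 3: [cyclopropane] = 0.95 × e^(-0.52)
Step 4: [cyclopropane] = 0.95 × 0.594521 = 0.5648 M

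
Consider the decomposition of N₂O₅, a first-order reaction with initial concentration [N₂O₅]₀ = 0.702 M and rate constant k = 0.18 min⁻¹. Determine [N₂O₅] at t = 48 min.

0.0001242 M

Step 1: For a first-order reaction: [N₂O₅] = [N₂O₅]₀ × e^(-kt)
Step 2: [N₂O₅] = 0.702 × e^(-0.18 × 48)
Step 3: [N₂O₅] = 0.702 × e^(-8.64)
Step 4: [N₂O₅] = 0.702 × 0.000176887 = 0.0001242 M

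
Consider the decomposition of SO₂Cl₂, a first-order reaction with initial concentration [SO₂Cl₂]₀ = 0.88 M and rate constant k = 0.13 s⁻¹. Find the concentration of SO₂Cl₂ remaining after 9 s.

0.2731 M

Step 1: For a first-order reaction: [SO₂Cl₂] = [SO₂Cl₂]₀ × e^(-kt)
Step 2: [SO₂Cl₂] = 0.88 × e^(-0.13 × 9)
Step 3: [SO₂Cl₂] = 0.88 × e^(-1.17)
Step 4: [SO₂Cl₂] = 0.88 × 0.310367 = 0.2731 M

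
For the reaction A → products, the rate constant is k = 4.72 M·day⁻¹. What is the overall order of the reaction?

zeroth order (0)

Step 1: The units of k for an nth-order reaction are (concentration)^(1-n)·(time)⁻¹.
Step 2: Here k has units M·day⁻¹, so the concentration exponent is 1.
Step 3: 1 - n = 1 ⇒ n = 0. The reaction is zeroth order.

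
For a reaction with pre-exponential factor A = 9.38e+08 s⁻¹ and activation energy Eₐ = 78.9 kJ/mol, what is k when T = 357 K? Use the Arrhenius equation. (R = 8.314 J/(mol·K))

2.68e-03 s⁻¹

Step 1: Use the Arrhenius equation: k = A × exp(-Eₐ/RT)
Step 2: Convert Eₐ to J/mol: 78.9 kJ/mol = 78900 J/mol
Step 3: Calculate the exponent: -Eₐ/(RT) = -78900/(8.314 × 357) = -26.58268
Step 4: k = 9.38e+08 × exp(-26.58268)
Step 5: k = 9.38e+08 × 2.85291e-12 = 2.6760e-03 s⁻¹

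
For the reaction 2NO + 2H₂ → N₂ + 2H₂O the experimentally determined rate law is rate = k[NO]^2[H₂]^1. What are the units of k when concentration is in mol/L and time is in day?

(mol/L)⁻²·day⁻¹

Step 1: Overall order = 2 + 1 = 3.
Step 2: rate has units mol/L·day⁻¹; [NO]^2[H₂]^1 has units (mol/L)^3.
Step 3: k = rate/([NO]^2[H₂]^1), so units of k = (mol/L)^(1-3)·day⁻¹ = (mol/L)⁻²·day⁻¹.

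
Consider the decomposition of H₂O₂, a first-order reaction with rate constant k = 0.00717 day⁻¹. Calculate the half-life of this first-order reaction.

96.67 day

Step 1: For a first-order reaction, t₁/₂ = ln(2)/k
Step 2: t₁/₂ = ln(2)/0.00717
Step 3: t₁/₂ = 0.6931/0.00717 = 96.67 day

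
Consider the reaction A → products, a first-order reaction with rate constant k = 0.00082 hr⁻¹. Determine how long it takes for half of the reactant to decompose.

845.3 hr

Step 1: For a first-order reaction, t₁/₂ = ln(2)/k
Step 2: t₁/₂ = ln(2)/0.00082
Step 3: t₁/₂ = 0.6931/0.00082 = 845.3 hr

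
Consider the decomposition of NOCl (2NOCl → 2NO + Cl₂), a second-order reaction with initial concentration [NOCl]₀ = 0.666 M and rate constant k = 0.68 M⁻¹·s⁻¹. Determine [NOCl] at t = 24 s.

0.05611 M

Step 1: For a second-order reaction: 1/[NOCl] = 1/[NOCl]₀ + kt
Step 2: 1/[NOCl] = 1/0.666 + 0.68 × 24
Step 3: 1/[NOCl] = 1.502 + 16.32 = 17.82
Step 4: [NOCl] = 1/17.82 = 0.05611 M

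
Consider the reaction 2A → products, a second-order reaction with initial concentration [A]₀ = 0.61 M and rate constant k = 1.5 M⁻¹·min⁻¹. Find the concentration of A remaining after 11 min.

0.05513 M

Step 1: For a second-order reaction: 1/[A] = 1/[A]₀ + kt
Step 2: 1/[A] = 1/0.61 + 1.5 × 11
Step 3: 1/[A] = 1.639 + 16.5 = 18.14
Step 4: [A] = 1/18.14 = 0.05513 M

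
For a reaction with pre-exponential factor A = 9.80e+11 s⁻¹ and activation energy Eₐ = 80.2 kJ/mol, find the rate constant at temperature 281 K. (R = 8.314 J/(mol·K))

1.21e-03 s⁻¹

Step 1: Use the Arrhenius equation: k = A × exp(-Eₐ/RT)
Step 2: Convert Eₐ to J/mol: 80.2 kJ/mol = 80200 J/mol
Step 3: Calculate the exponent: -Eₐ/(RT) = -80200/(8.314 × 281) = -34.32875
Step 4: k = 9.80e+11 × exp(-34.32875)
Step 5: k = 9.80e+11 × 1.23371e-15 = 1.2090e-03 s⁻¹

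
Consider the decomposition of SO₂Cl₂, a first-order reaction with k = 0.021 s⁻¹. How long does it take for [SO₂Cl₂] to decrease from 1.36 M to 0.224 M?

85.89 s

Step 1: For first-order: t = ln([SO₂Cl₂]₀/[SO₂Cl₂])/k
Step 2: t = ln(1.36/0.224)/0.021
Step 3: t = ln(6.071)/0.021
Step 4: t = 1.804/0.021 = 85.89 s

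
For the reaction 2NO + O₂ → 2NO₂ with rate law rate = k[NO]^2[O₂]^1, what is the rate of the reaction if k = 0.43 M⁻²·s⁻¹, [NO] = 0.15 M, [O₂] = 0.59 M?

0.005708 M/s

Step 1: The rate law is rate = k[NO]^2[O₂]^1
Step 2: Substitute: rate = 0.43 × (0.15)^2 × (0.59)^1
Step 3: rate = 0.43 × 0.0225 × 0.59 = 0.00570825 M/s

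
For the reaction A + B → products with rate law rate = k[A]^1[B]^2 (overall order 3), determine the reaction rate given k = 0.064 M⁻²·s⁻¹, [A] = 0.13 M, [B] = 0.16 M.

0.000213 M/s

Step 1: The rate law is rate = k[A]^1[B]^2, overall order = 1+2 = 3
Step 2: Substitute values: rate = 0.064 × (0.13)^1 × (0.16)^2
Step 3: rate = 0.064 × 0.13 × 0.0256 = 0.000212992 M/s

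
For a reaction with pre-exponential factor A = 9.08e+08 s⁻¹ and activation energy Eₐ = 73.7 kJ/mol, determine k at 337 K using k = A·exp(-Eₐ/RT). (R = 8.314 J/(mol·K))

3.42e-03 s⁻¹

Step 1: Use the Arrhenius equation: k = A × exp(-Eₐ/RT)
Step 2: Convert Eₐ to J/mol: 73.7 kJ/mol = 73700 J/mol
Step 3: Calculate the exponent: -Eₐ/(RT) = -73700/(8.314 × 337) = -26.30435
Step 4: k = 9.08e+08 × exp(-26.30435)
Step 5: k = 9.08e+08 × 3.76848e-12 = 3.4218e-03 s⁻¹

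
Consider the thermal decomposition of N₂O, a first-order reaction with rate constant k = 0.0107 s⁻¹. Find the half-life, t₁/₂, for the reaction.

64.78 s

Step 1: For a first-order reaction, t₁/₂ = ln(2)/k
Step 2: t₁/₂ = ln(2)/0.0107
Step 3: t₁/₂ = 0.6931/0.0107 = 64.78 s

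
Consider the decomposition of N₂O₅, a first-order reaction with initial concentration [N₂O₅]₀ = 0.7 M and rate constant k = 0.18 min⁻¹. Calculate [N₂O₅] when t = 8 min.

0.1658 M

Step 1: For a first-order reaction: [N₂O₅] = [N₂O₅]₀ × e^(-kt)
Step 2: [N₂O₅] = 0.7 × e^(-0.18 × 8)
Step 3: [N₂O₅] = 0.7 × e^(-1.44)
Step 4: [N₂O₅] = 0.7 × 0.236928 = 0.1658 M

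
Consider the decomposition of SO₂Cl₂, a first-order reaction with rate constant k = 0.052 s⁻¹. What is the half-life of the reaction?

13.33 s

Step 1: For a first-order reaction, t₁/₂ = ln(2)/k
Step 2: t₁/₂ = ln(2)/0.052
Step 3: t₁/₂ = 0.6931/0.052 = 13.33 s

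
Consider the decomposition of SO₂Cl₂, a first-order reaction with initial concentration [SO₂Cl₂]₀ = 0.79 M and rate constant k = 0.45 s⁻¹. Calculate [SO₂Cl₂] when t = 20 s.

9.749e-05 M

Step 1: For a first-order reaction: [SO₂Cl₂] = [SO₂Cl₂]₀ × e^(-kt)
Step 2: [SO₂Cl₂] = 0.79 × e^(-0.45 × 20)
Step 3: [SO₂Cl₂] = 0.79 × e^(-9)
Step 4: [SO₂Cl₂] = 0.79 × 0.00012341 = 9.749e-05 M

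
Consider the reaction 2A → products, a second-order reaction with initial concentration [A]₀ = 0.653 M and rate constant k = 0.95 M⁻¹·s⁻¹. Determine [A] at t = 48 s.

0.02122 M

Step 1: For a second-order reaction: 1/[A] = 1/[A]₀ + kt
Step 2: 1/[A] = 1/0.653 + 0.95 × 48
Step 3: 1/[A] = 1.531 + 45.6 = 47.13
Step 4: [A] = 1/47.13 = 0.02122 M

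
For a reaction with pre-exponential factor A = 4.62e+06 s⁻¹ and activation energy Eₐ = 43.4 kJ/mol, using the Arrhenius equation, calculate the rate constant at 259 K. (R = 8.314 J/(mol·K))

8.16e-03 s⁻¹

Step 1: Use the Arrhenius equation: k = A × exp(-Eₐ/RT)
Step 2: Convert Eₐ to J/mol: 43.4 kJ/mol = 43400 J/mol
Step 3: Calculate the exponent: -Eₐ/(RT) = -43400/(8.314 × 259) = -20.15487
Step 4: k = 4.62e+06 × exp(-20.15487)
Step 5: k = 4.62e+06 × 1.76543e-09 = 8.1563e-03 s⁻¹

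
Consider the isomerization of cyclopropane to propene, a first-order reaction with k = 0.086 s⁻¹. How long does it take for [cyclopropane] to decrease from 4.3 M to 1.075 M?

16.12 s

Step 1: For first-order: t = ln([cyclopropane]₀/[cyclopropane])/k
Step 2: t = ln(4.3/1.075)/0.086
Step 3: t = ln(4)/0.086
Step 4: t = 1.386/0.086 = 16.12 s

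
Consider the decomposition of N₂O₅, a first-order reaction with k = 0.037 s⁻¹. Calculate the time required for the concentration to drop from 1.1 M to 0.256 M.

39.4 s

Step 1: For first-order: t = ln([N₂O₅]₀/[N₂O₅])/k
Step 2: t = ln(1.1/0.256)/0.037
Step 3: t = ln(4.297)/0.037
Step 4: t = 1.458/0.037 = 39.4 s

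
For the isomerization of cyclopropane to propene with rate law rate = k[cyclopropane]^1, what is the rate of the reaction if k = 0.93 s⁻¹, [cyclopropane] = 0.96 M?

0.8928 M/s

Step 1: Identify the rate law: rate = k[cyclopropane]^1
Step 2: Substitute values: rate = 0.93 × (0.96)^1
Step 3: Calculate: rate = 0.93 × 0.96 = 0.8928 M/s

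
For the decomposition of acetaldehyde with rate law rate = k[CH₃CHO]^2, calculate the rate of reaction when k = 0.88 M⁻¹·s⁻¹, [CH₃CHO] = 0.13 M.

0.01487 M/s

Step 1: Identify the rate law: rate = k[CH₃CHO]^2
Step 2: Substitute values: rate = 0.88 × (0.13)^2
Step 3: Calculate: rate = 0.88 × 0.0169 = 0.014872 M/s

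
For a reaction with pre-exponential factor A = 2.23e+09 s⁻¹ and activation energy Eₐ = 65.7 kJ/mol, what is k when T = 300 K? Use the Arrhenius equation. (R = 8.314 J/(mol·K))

8.10e-03 s⁻¹

Step 1: Use the Arrhenius equation: k = A × exp(-Eₐ/RT)
Step 2: Convert Eₐ to J/mol: 65.7 kJ/mol = 65700 J/mol
Step 3: Calculate the exponent: -Eₐ/(RT) = -65700/(8.314 × 300) = -26.34111
Step 4: k = 2.23e+09 × exp(-26.34111)
Step 5: k = 2.23e+09 × 3.63246e-12 = 8.1004e-03 s⁻¹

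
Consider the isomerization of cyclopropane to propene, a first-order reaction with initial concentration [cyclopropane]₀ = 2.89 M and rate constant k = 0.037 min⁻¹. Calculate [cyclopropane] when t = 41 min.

0.634 M

Step 1: For a first-order reaction: [cyclopropane] = [cyclopropane]₀ × e^(-kt)
Step 2: [cyclopropane] = 2.89 × e^(-0.037 × 41)
Step 3: [cyclopropane] = 2.89 × e^(-1.517)
Step 4: [cyclopropane] = 2.89 × 0.219369 = 0.634 M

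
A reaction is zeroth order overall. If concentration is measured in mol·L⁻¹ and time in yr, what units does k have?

mol·L⁻¹·yr⁻¹

Step 1: For overall order n, rate = k × (concentration)^n.
Step 2: Rate has units mol·L⁻¹·yr⁻¹; concentration term has units (mol·L⁻¹)^0.
Step 3: k = rate / (concentration)^n, so units of k = (mol·L⁻¹)^(1-0)·yr⁻¹ = mol·L⁻¹·yr⁻¹.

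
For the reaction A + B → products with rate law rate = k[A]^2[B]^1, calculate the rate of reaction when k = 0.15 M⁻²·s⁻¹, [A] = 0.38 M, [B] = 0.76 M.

0.01646 M/s

Step 1: The rate law is rate = k[A]^2[B]^1
Step 2: Substitute: rate = 0.15 × (0.38)^2 × (0.76)^1
Step 3: rate = 0.15 × 0.1444 × 0.76 = 0.0164616 M/s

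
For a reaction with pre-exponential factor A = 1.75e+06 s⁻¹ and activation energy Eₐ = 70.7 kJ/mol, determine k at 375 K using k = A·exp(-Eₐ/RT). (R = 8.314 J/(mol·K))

2.48e-04 s⁻¹

Step 1: Use the Arrhenius equation: k = A × exp(-Eₐ/RT)
Step 2: Convert Eₐ to J/mol: 70.7 kJ/mol = 70700 J/mol
Step 3: Calculate the exponent: -Eₐ/(RT) = -70700/(8.314 × 375) = -22.67661
Step 4: k = 1.75e+06 × exp(-22.67661)
Step 5: k = 1.75e+06 × 1.41799e-10 = 2.4815e-04 s⁻¹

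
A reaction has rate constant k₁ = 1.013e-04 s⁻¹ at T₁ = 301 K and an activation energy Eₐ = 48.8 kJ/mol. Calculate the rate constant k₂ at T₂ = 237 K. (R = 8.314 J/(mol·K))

5.232e-07 s⁻¹

Step 1: Use the two-temperature Arrhenius form: ln(k₂/k₁) = -Eₐ/R × (1/T₂ - 1/T₁)
Step 2: Convert Eₐ to J/mol: 48.8 kJ/mol = 48800 J/mol
Step 3: 1/T₂ - 1/T₁ = 1/237 - 1/301 = 8.971501e-04 K⁻¹
Step 4: ln(k₂/k₁) = -48800/8.314 × 8.971501e-04 = -5.26593
Step 5: k₂ = k₁ × exp(-5.26593) = 1.013e-04 × 5.16459e-03 = 5.232e-07 s⁻¹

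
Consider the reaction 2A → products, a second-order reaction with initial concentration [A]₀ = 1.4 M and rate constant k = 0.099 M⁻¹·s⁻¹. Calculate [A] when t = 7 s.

0.7106 M

Step 1: For a second-order reaction: 1/[A] = 1/[A]₀ + kt
Step 2: 1/[A] = 1/1.4 + 0.099 × 7
Step 3: 1/[A] = 0.7143 + 0.693 = 1.407
Step 4: [A] = 1/1.407 = 0.7106 M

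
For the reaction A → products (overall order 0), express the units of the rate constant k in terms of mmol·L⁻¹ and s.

mmol·L⁻¹·s⁻¹

Step 1: For overall order n, rate = k × (concentration)^n.
Step 2: Rate has units mmol·L⁻¹·s⁻¹; concentration term has units (mmol·L⁻¹)^0.
Step 3: k = rate / (concentration)^n, so units of k = (mmol·L⁻¹)^(1-0)·s⁻¹ = mmol·L⁻¹·s⁻¹.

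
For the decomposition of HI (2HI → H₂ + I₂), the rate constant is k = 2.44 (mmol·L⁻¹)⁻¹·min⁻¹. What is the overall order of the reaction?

second order (2)

Step 1: The units of k for an nth-order reaction are (concentration)^(1-n)·(time)⁻¹.
Step 2: Here k has units (mmol·L⁻¹)⁻¹·min⁻¹, so the concentration exponent is -1.
Step 3: 1 - n = -1 ⇒ n = 2. The reaction is second order.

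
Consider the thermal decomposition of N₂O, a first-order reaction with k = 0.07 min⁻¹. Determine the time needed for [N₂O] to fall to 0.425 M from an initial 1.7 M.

19.8 min

Step 1: For first-order: t = ln([N₂O]₀/[N₂O])/k
Step 2: t = ln(1.7/0.425)/0.07
Step 3: t = ln(4)/0.07
Step 4: t = 1.386/0.07 = 19.8 min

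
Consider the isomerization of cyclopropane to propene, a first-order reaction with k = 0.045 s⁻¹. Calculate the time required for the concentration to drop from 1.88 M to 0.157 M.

55.17 s

Step 1: For first-order: t = ln([cyclopropane]₀/[cyclopropane])/k
Step 2: t = ln(1.88/0.157)/0.045
Step 3: t = ln(11.97)/0.045
Step 4: t = 2.483/0.045 = 55.17 s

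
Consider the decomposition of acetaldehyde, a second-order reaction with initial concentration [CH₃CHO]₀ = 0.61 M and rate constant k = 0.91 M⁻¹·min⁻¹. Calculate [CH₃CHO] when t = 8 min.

0.1121 M

Step 1: For a second-order reaction: 1/[CH₃CHO] = 1/[CH₃CHO]₀ + kt
Step 2: 1/[CH₃CHO] = 1/0.61 + 0.91 × 8
Step 3: 1/[CH₃CHO] = 1.639 + 7.28 = 8.919
Step 4: [CH₃CHO] = 1/8.919 = 0.1121 M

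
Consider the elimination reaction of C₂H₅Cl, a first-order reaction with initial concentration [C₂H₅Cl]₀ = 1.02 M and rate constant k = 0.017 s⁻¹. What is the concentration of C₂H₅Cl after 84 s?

0.2446 M

Step 1: For a first-order reaction: [C₂H₅Cl] = [C₂H₅Cl]₀ × e^(-kt)
Step 2: [C₂H₅Cl] = 1.02 × e^(-0.017 × 84)
Step 3: [C₂H₅Cl] = 1.02 × e^(-1.428)
Step 4: [C₂H₅Cl] = 1.02 × 0.239788 = 0.2446 M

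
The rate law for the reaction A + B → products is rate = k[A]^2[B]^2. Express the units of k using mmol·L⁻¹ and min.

(mmol·L⁻¹)⁻³·min⁻¹

Step 1: Overall order = 2 + 2 = 4.
Step 2: rate has units mmol·L⁻¹·min⁻¹; [A]^2[B]^2 has units (mmol·L⁻¹)^4.
Step 3: k = rate/([A]^2[B]^2), so units of k = (mmol·L⁻¹)^(1-4)·min⁻¹ = (mmol·L⁻¹)⁻³·min⁻¹.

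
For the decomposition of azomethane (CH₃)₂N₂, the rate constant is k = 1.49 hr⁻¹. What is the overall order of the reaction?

first order (1)

Step 1: The units of k for an nth-order reaction are (concentration)^(1-n)·(time)⁻¹.
Step 2: Here k has units hr⁻¹, so the concentration exponent is 0.
Step 3: 1 - n = 0 ⇒ n = 1. The reaction is first order.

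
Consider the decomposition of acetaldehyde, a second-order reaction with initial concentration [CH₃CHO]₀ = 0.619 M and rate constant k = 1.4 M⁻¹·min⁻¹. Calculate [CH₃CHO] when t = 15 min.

0.04422 M

Step 1: For a second-order reaction: 1/[CH₃CHO] = 1/[CH₃CHO]₀ + kt
Step 2: 1/[CH₃CHO] = 1/0.619 + 1.4 × 15
Step 3: 1/[CH₃CHO] = 1.616 + 21 = 22.62
Step 4: [CH₃CHO] = 1/22.62 = 0.04422 M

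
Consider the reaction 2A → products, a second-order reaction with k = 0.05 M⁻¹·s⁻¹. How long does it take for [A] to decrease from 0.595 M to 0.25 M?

46.39 s

Step 1: For second-order: t = (1/[A] - 1/[A]₀)/k
Step 2: t = (1/0.25 - 1/0.595)/0.05
Step 3: t = (4 - 1.681)/0.05
Step 4: t = 2.319/0.05 = 46.39 s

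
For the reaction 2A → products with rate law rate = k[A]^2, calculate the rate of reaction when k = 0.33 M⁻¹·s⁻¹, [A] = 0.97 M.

0.3105 M/s

Step 1: Identify the rate law: rate = k[A]^2
Step 2: Substitute values: rate = 0.33 × (0.97)^2
Step 3: Calculate: rate = 0.33 × 0.9409 = 0.310497 M/s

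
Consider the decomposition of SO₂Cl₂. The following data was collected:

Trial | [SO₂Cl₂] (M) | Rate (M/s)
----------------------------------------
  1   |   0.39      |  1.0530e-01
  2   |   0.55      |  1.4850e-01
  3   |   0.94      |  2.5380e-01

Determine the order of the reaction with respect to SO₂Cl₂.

first order (1)

Step 1: Compare trials to find order n where rate₂/rate₁ = ([SO₂Cl₂]₂/[SO₂Cl₂]₁)^n
Step 2: rate₂/rate₁ = 1.4850e-01/1.0530e-01 = 1.41
Step 3: [SO₂Cl₂]₂/[SO₂Cl₂]₁ = 0.55/0.39 = 1.41
Step 4: n = ln(1.41)/ln(1.41) = 1.00 ≈ 1
Step 5: The reaction is first order in SO₂Cl₂.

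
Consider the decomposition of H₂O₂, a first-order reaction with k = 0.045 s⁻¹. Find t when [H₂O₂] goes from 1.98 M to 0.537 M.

29 s

Step 1: For first-order: t = ln([H₂O₂]₀/[H₂O₂])/k
Step 2: t = ln(1.98/0.537)/0.045
Step 3: t = ln(3.687)/0.045
Step 4: t = 1.305/0.045 = 29 s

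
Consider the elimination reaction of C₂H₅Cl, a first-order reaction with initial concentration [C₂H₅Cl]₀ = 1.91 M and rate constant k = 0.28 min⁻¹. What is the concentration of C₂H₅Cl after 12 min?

0.06634 M

Step 1: For a first-order reaction: [C₂H₅Cl] = [C₂H₅Cl]₀ × e^(-kt)
Step 2: [C₂H₅Cl] = 1.91 × e^(-0.28 × 12)
Step 3: [C₂H₅Cl] = 1.91 × e^(-3.36)
Step 4: [C₂H₅Cl] = 1.91 × 0.0347353 = 0.06634 M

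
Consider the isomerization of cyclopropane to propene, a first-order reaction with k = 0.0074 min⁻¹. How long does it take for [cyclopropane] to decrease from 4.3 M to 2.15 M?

93.67 min

Step 1: For first-order: t = ln([cyclopropane]₀/[cyclopropane])/k
Step 2: t = ln(4.3/2.15)/0.0074
Step 3: t = ln(2)/0.0074
Step 4: t = 0.6931/0.0074 = 93.67 min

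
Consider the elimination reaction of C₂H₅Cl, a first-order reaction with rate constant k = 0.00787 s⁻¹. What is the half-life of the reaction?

88.07 s

Step 1: For a first-order reaction, t₁/₂ = ln(2)/k
Step 2: t₁/₂ = ln(2)/0.00787
Step 3: t₁/₂ = 0.6931/0.00787 = 88.07 s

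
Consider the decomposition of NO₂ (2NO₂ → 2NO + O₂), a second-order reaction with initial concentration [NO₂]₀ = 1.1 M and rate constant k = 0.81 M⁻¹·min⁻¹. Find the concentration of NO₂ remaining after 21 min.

0.05581 M

Step 1: For a second-order reaction: 1/[NO₂] = 1/[NO₂]₀ + kt
Step 2: 1/[NO₂] = 1/1.1 + 0.81 × 21
Step 3: 1/[NO₂] = 0.9091 + 17.01 = 17.92
Step 4: [NO₂] = 1/17.92 = 0.05581 M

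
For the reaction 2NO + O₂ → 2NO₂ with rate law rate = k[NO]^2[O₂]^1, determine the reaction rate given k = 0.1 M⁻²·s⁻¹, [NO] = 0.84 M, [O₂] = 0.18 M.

0.0127 M/s

Step 1: The rate law is rate = k[NO]^2[O₂]^1
Step 2: Substitute: rate = 0.1 × (0.84)^2 × (0.18)^1
Step 3: rate = 0.1 × 0.7056 × 0.18 = 0.0127008 M/s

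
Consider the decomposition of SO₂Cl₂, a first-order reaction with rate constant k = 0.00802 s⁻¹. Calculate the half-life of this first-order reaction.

86.43 s

Step 1: For a first-order reaction, t₁/₂ = ln(2)/k
Step 2: t₁/₂ = ln(2)/0.00802
Step 3: t₁/₂ = 0.6931/0.00802 = 86.43 s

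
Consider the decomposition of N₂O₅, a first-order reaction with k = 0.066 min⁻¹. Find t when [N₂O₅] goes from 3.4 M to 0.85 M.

21 min

Step 1: For first-order: t = ln([N₂O₅]₀/[N₂O₅])/k
Step 2: t = ln(3.4/0.85)/0.066
Step 3: t = ln(4)/0.066
Step 4: t = 1.386/0.066 = 21 min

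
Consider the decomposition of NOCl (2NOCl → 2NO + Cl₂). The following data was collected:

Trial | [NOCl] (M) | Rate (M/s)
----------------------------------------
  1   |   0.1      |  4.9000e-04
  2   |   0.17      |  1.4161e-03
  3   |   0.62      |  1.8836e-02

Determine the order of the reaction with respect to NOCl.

second order (2)

Step 1: Compare trials to find order n where rate₂/rate₁ = ([NOCl]₂/[NOCl]₁)^n
Step 2: rate₂/rate₁ = 1.4161e-03/4.9000e-04 = 2.89
Step 3: [NOCl]₂/[NOCl]₁ = 0.17/0.1 = 1.7
Step 4: n = ln(2.89)/ln(1.7) = 2.00 ≈ 2
Step 5: The reaction is second order in NOCl.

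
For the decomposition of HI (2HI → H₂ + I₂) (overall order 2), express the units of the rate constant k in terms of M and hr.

M⁻¹·hr⁻¹

Step 1: For overall order n, rate = k × (concentration)^n.
Step 2: Rate has units M·hr⁻¹; concentration term has units M^2.
Step 3: k = rate / (concentration)^n, so units of k = M^(1-2)·hr⁻¹ = M⁻¹·hr⁻¹.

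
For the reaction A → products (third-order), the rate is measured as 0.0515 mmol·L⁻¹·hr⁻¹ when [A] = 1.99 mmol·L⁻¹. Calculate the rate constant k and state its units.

0.006535 (mmol·L⁻¹)⁻²·hr⁻¹

Step 1: rate = k[A]^3, so k = rate / [A]^3.
Step 2: k = 0.0515 / (1.99)^3 = 0.0515 / 7.881.
Step 3: k = 0.006535 (mmol·L⁻¹)⁻²·hr⁻¹.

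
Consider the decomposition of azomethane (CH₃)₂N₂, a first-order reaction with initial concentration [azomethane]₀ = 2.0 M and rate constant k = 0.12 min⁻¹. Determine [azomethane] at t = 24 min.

0.1123 M

Step 1: For a first-order reaction: [azomethane] = [azomethane]₀ × e^(-kt)
Step 2: [azomethane] = 2.0 × e^(-0.12 × 24)
Step 3: [azomethane] = 2.0 × e^(-2.88)
Step 4: [azomethane] = 2.0 × 0.0561348 = 0.1123 M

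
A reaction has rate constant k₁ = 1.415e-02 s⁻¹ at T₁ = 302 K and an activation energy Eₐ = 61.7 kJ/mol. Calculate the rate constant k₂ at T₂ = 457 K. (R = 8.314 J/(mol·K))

5.894e+01 s⁻¹

Step 1: Use the two-temperature Arrhenius form: ln(k₂/k₁) = -Eₐ/R × (1/T₂ - 1/T₁)
Step 2: Convert Eₐ to J/mol: 61.7 kJ/mol = 61700 J/mol
Step 3: 1/T₂ - 1/T₁ = 1/457 - 1/302 = -1.123074e-03 K⁻¹
Step 4: ln(k₂/k₁) = -61700/8.314 × -1.123074e-03 = 8.33458
Step 5: k₂ = k₁ × exp(8.33458) = 1.415e-02 × 4.16545e+03 = 5.894e+01 s⁻¹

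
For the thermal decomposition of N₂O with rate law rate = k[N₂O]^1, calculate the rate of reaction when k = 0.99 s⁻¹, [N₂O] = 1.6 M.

1.584 M/s

Step 1: Identify the rate law: rate = k[N₂O]^1
Step 2: Substitute values: rate = 0.99 × (1.6)^1
Step 3: Calculate: rate = 0.99 × 1.6 = 1.584 M/s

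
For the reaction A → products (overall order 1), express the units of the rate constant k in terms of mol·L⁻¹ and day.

day⁻¹

Step 1: For overall order n, rate = k × (concentration)^n.
Step 2: Rate has units mol·L⁻¹·day⁻¹; concentration term has units (mol·L⁻¹)^1.
Step 3: k = rate / (concentration)^n, so units of k = (mol·L⁻¹)^(1-1)·day⁻¹ = day⁻¹.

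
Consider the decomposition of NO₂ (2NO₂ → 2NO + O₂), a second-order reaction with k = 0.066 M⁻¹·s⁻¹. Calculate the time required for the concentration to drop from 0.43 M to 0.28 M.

18.88 s

Step 1: For second-order: t = (1/[NO₂] - 1/[NO₂]₀)/k
Step 2: t = (1/0.28 - 1/0.43)/0.066
Step 3: t = (3.571 - 2.326)/0.066
Step 4: t = 1.246/0.066 = 18.88 s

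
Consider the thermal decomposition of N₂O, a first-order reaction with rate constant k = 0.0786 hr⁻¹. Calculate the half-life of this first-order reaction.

8.819 hr

Step 1: For a first-order reaction, t₁/₂ = ln(2)/k
Step 2: t₁/₂ = ln(2)/0.0786
Step 3: t₁/₂ = 0.6931/0.0786 = 8.819 hr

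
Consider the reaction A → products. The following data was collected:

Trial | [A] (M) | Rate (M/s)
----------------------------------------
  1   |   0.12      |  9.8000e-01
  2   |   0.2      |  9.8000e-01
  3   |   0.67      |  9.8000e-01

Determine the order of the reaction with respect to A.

zeroth order (0)

Step 1: Compare trials - when concentration changes, rate stays constant.
Step 2: rate₂/rate₁ = 9.8000e-01/9.8000e-01 = 1
Step 3: [A]₂/[A]₁ = 0.2/0.12 = 1.667
Step 4: Since rate ratio ≈ (conc ratio)^0, the reaction is zeroth order.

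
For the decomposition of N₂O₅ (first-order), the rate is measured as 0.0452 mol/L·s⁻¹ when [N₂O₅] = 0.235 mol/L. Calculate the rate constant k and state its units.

0.1923 s⁻¹

Step 1: rate = k[N₂O₅]^1, so k = rate / [N₂O₅]^1.
Step 2: k = 0.0452 / (0.235)^1 = 0.0452 / 0.235.
Step 3: k = 0.1923 s⁻¹.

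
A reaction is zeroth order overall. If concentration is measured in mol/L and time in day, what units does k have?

mol/L·day⁻¹

Step 1: For overall order n, rate = k × (concentration)^n.
Step 2: Rate has units mol/L·day⁻¹; concentration term has units (mol/L)^0.
Step 3: k = rate / (concentration)^n, so units of k = (mol/L)^(1-0)·day⁻¹ = mol/L·day⁻¹.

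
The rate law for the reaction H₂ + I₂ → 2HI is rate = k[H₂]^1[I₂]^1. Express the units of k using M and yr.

M⁻¹·yr⁻¹

Step 1: Overall order = 1 + 1 = 2.
Step 2: rate has units M·yr⁻¹; [H₂]^1[I₂]^1 has units M^2.
Step 3: k = rate/([H₂]^1[I₂]^1), so units of k = M^(1-2)·yr⁻¹ = M⁻¹·yr⁻¹.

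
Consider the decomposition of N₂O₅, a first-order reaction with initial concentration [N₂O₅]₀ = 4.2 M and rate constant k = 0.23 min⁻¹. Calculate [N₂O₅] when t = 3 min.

2.107 M

Step 1: For a first-order reaction: [N₂O₅] = [N₂O₅]₀ × e^(-kt)
Step 2: [N₂O₅] = 4.2 × e^(-0.23 × 3)
Step 3: [N₂O₅] = 4.2 × e^(-0.69)
Step 4: [N₂O₅] = 4.2 × 0.501576 = 2.107 M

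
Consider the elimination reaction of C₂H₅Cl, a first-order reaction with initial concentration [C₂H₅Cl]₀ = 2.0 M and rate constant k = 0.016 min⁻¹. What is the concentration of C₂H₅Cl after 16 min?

1.548 M

Step 1: For a first-order reaction: [C₂H₅Cl] = [C₂H₅Cl]₀ × e^(-kt)
Step 2: [C₂H₅Cl] = 2.0 × e^(-0.016 × 16)
Step 3: [C₂H₅Cl] = 2.0 × e^(-0.256)
Step 4: [C₂H₅Cl] = 2.0 × 0.774142 = 1.548 M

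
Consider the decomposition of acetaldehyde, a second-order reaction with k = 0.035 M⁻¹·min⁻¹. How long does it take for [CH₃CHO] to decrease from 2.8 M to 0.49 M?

48.1 min

Step 1: For second-order: t = (1/[CH₃CHO] - 1/[CH₃CHO]₀)/k
Step 2: t = (1/0.49 - 1/2.8)/0.035
Step 3: t = (2.041 - 0.3571)/0.035
Step 4: t = 1.684/0.035 = 48.1 min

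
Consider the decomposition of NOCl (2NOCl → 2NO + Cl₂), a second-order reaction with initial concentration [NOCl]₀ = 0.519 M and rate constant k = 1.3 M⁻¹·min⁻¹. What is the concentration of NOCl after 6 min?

0.1028 M

Step 1: For a second-order reaction: 1/[NOCl] = 1/[NOCl]₀ + kt
Step 2: 1/[NOCl] = 1/0.519 + 1.3 × 6
Step 3: 1/[NOCl] = 1.927 + 7.8 = 9.727
Step 4: [NOCl] = 1/9.727 = 0.1028 M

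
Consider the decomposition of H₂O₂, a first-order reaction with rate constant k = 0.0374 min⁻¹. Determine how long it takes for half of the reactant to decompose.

18.53 min

Step 1: For a first-order reaction, t₁/₂ = ln(2)/k
Step 2: t₁/₂ = ln(2)/0.0374
Step 3: t₁/₂ = 0.6931/0.0374 = 18.53 min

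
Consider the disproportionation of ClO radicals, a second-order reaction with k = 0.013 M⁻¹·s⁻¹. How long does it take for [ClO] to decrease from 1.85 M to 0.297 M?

217.4 s

Step 1: For second-order: t = (1/[ClO] - 1/[ClO]₀)/k
Step 2: t = (1/0.297 - 1/1.85)/0.013
Step 3: t = (3.367 - 0.5405)/0.013
Step 4: t = 2.826/0.013 = 217.4 s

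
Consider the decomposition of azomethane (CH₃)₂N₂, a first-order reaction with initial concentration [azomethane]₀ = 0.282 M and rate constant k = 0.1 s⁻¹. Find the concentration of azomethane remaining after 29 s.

0.01552 M

Step 1: For a first-order reaction: [azomethane] = [azomethane]₀ × e^(-kt)
Step 2: [azomethane] = 0.282 × e^(-0.1 × 29)
Step 3: [azomethane] = 0.282 × e^(-2.9)
Step 4: [azomethane] = 0.282 × 0.0550232 = 0.01552 M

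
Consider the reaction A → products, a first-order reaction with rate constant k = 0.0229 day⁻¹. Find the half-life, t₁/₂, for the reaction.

30.27 day

Step 1: For a first-order reaction, t₁/₂ = ln(2)/k
Step 2: t₁/₂ = ln(2)/0.0229
Step 3: t₁/₂ = 0.6931/0.0229 = 30.27 day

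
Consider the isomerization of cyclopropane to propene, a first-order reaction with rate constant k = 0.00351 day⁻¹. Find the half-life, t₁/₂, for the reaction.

197.5 day

Step 1: For a first-order reaction, t₁/₂ = ln(2)/k
Step 2: t₁/₂ = ln(2)/0.00351
Step 3: t₁/₂ = 0.6931/0.00351 = 197.5 day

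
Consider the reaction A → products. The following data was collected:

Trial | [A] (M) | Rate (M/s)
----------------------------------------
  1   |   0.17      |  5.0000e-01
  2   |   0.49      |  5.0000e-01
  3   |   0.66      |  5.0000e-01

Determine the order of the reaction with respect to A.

zeroth order (0)

Step 1: Compare trials - when concentration changes, rate stays constant.
Step 2: rate₂/rate₁ = 5.0000e-01/5.0000e-01 = 1
Step 3: [A]₂/[A]₁ = 0.49/0.17 = 2.882
Step 4: Since rate ratio ≈ (conc ratio)^0, the reaction is zeroth order.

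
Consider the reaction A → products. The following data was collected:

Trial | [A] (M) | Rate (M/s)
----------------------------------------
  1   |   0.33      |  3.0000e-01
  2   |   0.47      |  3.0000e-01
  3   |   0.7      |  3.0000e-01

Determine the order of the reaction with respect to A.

zeroth order (0)

Step 1: Compare trials - when concentration changes, rate stays constant.
Step 2: rate₂/rate₁ = 3.0000e-01/3.0000e-01 = 1
Step 3: [A]₂/[A]₁ = 0.47/0.33 = 1.424
Step 4: Since rate ratio ≈ (conc ratio)^0, the reaction is zeroth order.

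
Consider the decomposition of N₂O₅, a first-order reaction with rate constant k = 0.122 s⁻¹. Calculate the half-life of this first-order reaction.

5.682 s

Step 1: For a first-order reaction, t₁/₂ = ln(2)/k
Step 2: t₁/₂ = ln(2)/0.122
Step 3: t₁/₂ = 0.6931/0.122 = 5.682 s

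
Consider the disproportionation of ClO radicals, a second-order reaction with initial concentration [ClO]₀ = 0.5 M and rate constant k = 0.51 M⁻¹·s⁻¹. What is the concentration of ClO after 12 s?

0.1232 M

Step 1: For a second-order reaction: 1/[ClO] = 1/[ClO]₀ + kt
Step 2: 1/[ClO] = 1/0.5 + 0.51 × 12
Step 3: 1/[ClO] = 2 + 6.12 = 8.12
Step 4: [ClO] = 1/8.12 = 0.1232 M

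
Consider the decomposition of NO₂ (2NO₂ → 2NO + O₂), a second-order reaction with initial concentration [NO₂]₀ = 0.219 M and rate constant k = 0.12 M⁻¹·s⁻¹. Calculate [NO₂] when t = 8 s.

0.181 M

Step 1: For a second-order reaction: 1/[NO₂] = 1/[NO₂]₀ + kt
Step 2: 1/[NO₂] = 1/0.219 + 0.12 × 8
Step 3: 1/[NO₂] = 4.566 + 0.96 = 5.526
Step 4: [NO₂] = 1/5.526 = 0.181 M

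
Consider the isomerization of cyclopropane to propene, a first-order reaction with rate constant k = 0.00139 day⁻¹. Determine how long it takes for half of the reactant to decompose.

498.7 day

Step 1: For a first-order reaction, t₁/₂ = ln(2)/k
Step 2: t₁/₂ = ln(2)/0.00139
Step 3: t₁/₂ = 0.6931/0.00139 = 498.7 day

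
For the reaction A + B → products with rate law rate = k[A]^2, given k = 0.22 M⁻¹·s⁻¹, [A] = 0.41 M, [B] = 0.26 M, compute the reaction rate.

0.03698 M/s

Step 1: The rate law is rate = k[A]^2
Step 2: Note that the rate does not depend on [B] (zero order in B).
Step 3: rate = 0.22 × (0.41)^2 = 0.036982 M/s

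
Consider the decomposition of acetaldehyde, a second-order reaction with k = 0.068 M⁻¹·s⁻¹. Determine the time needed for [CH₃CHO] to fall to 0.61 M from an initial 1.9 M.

16.37 s

Step 1: For second-order: t = (1/[CH₃CHO] - 1/[CH₃CHO]₀)/k
Step 2: t = (1/0.61 - 1/1.9)/0.068
Step 3: t = (1.639 - 0.5263)/0.068
Step 4: t = 1.113/0.068 = 16.37 s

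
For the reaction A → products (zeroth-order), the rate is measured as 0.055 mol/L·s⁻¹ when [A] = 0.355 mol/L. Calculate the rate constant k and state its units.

0.055 mol/L·s⁻¹

Step 1: For a zeroth-order reaction, rate = k (independent of concentration).
Step 2: k = rate = 0.055 mol/L·s⁻¹.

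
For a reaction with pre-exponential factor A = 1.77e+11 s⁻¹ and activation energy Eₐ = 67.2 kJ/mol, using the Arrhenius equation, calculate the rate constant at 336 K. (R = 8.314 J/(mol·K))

6.32e+00 s⁻¹

Step 1: Use the Arrhenius equation: k = A × exp(-Eₐ/RT)
Step 2: Convert Eₐ to J/mol: 67.2 kJ/mol = 67200 J/mol
Step 3: Calculate the exponent: -Eₐ/(RT) = -67200/(8.314 × 336) = -24.05581
Step 4: k = 1.77e+11 × exp(-24.05581)
Step 5: k = 1.77e+11 × 3.57022e-11 = 6.3193e+00 s⁻¹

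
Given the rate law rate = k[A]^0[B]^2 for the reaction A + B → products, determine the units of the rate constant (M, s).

M⁻¹·s⁻¹

Step 1: Overall order = 0 + 2 = 2.
Step 2: rate has units M·s⁻¹; [A]^0[B]^2 has units M^2.
Step 3: k = rate/([A]^0[B]^2), so units of k = M^(1-2)·s⁻¹ = M⁻¹·s⁻¹.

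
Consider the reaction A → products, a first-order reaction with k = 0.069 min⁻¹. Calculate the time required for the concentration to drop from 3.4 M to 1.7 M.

10.05 min

Step 1: For first-order: t = ln([A]₀/[A])/k
Step 2: t = ln(3.4/1.7)/0.069
Step 3: t = ln(2)/0.069
Step 4: t = 0.6931/0.069 = 10.05 min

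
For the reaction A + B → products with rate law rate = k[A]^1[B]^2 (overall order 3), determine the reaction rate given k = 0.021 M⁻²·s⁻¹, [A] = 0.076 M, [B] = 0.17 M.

4.612e-05 M/s

Step 1: The rate law is rate = k[A]^1[B]^2, overall order = 1+2 = 3
Step 2: Substitute values: rate = 0.021 × (0.076)^1 × (0.17)^2
Step 3: rate = 0.021 × 0.076 × 0.0289 = 4.61244e-05 M/s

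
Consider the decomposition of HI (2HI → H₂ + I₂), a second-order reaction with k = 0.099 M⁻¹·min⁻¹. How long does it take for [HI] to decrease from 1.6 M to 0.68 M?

8.541 min

Step 1: For second-order: t = (1/[HI] - 1/[HI]₀)/k
Step 2: t = (1/0.68 - 1/1.6)/0.099
Step 3: t = (1.471 - 0.625)/0.099
Step 4: t = 0.8456/0.099 = 8.541 min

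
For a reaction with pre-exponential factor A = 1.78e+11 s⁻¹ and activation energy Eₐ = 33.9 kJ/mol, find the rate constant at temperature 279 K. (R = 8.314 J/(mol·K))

8.01e+04 s⁻¹

Step 1: Use the Arrhenius equation: k = A × exp(-Eₐ/RT)
Step 2: Convert Eₐ to J/mol: 33.9 kJ/mol = 33900 J/mol
Step 3: Calculate the exponent: -Eₐ/(RT) = -33900/(8.314 × 279) = -14.61455
Step 4: k = 1.78e+11 × exp(-14.61455)
Step 5: k = 1.78e+11 × 4.49761e-07 = 8.0057e+04 s⁻¹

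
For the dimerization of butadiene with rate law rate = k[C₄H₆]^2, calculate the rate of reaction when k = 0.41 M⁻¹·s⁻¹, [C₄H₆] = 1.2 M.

0.5904 M/s

Step 1: Identify the rate law: rate = k[C₄H₆]^2
Step 2: Substitute values: rate = 0.41 × (1.2)^2
Step 3: Calculate: rate = 0.41 × 1.44 = 0.5904 M/s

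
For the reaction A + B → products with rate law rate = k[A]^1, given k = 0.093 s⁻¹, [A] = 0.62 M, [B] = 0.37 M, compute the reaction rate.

0.05766 M/s

Step 1: The rate law is rate = k[A]^1
Step 2: Note that the rate does not depend on [B] (zero order in B).
Step 3: rate = 0.093 × (0.62)^1 = 0.05766 M/s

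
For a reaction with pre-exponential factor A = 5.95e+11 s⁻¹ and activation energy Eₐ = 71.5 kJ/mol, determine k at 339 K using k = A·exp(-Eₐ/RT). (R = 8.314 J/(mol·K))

5.72e+00 s⁻¹

Step 1: Use the Arrhenius equation: k = A × exp(-Eₐ/RT)
Step 2: Convert Eₐ to J/mol: 71.5 kJ/mol = 71500 J/mol
Step 3: Calculate the exponent: -Eₐ/(RT) = -71500/(8.314 × 339) = -25.36859
Step 4: k = 5.95e+11 × exp(-25.36859)
Step 5: k = 5.95e+11 × 9.60642e-12 = 5.7158e+00 s⁻¹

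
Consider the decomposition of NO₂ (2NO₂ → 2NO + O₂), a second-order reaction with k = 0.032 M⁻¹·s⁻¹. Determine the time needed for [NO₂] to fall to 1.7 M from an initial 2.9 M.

7.606 s

Step 1: For second-order: t = (1/[NO₂] - 1/[NO₂]₀)/k
Step 2: t = (1/1.7 - 1/2.9)/0.032
Step 3: t = (0.5882 - 0.3448)/0.032
Step 4: t = 0.2434/0.032 = 7.606 s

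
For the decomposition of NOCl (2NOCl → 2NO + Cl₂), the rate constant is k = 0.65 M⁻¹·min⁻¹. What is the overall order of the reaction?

second order (2)

Step 1: The units of k for an nth-order reaction are (concentration)^(1-n)·(time)⁻¹.
Step 2: Here k has units M⁻¹·min⁻¹, so the concentration exponent is -1.
Step 3: 1 - n = -1 ⇒ n = 2. The reaction is second order.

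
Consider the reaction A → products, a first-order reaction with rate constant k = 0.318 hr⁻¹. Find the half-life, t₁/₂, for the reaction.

2.18 hr

Step 1: For a first-order reaction, t₁/₂ = ln(2)/k
Step 2: t₁/₂ = ln(2)/0.318
Step 3: t₁/₂ = 0.6931/0.318 = 2.18 hr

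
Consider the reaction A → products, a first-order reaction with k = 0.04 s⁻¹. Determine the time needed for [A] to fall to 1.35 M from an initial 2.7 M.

17.33 s

Step 1: For first-order: t = ln([A]₀/[A])/k
Step 2: t = ln(2.7/1.35)/0.04
Step 3: t = ln(2)/0.04
Step 4: t = 0.6931/0.04 = 17.33 s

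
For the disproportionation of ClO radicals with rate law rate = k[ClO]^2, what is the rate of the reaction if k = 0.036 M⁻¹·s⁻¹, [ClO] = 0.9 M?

0.02916 M/s

Step 1: Identify the rate law: rate = k[ClO]^2
Step 2: Substitute values: rate = 0.036 × (0.9)^2
Step 3: Calculate: rate = 0.036 × 0.81 = 0.02916 M/s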